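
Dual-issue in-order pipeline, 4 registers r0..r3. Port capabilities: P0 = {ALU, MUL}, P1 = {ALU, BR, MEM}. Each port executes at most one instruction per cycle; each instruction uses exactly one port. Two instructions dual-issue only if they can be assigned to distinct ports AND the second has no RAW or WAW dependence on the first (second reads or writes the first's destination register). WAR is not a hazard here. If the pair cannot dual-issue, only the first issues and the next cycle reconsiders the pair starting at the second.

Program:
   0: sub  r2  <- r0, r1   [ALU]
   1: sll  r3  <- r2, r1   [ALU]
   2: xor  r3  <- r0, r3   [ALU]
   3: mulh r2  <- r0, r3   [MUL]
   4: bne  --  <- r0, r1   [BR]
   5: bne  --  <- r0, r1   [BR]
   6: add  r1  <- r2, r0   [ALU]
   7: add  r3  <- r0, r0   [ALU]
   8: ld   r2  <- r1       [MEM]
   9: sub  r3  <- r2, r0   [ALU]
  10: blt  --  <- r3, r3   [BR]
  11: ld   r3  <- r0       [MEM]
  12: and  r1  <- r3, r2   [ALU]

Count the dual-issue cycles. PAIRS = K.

PAIRS = 3

t=0 i0:sub ; RAW r2
t=1 i1:sll ; RAW+WAW r3
t=2 i2:xor ; RAW r3
t=3 i3/i4:mulh bne ; 2-wide
t=4 i5/i6:bne add ; 2-wide
t=5 i7/i8:add ld ; 2-wide
t=6 i9:sub ; RAW r3
t=7 i10:blt ; no-port BR/MEM
t=8 i11:ld ; RAW r3
t=9 i12:and ; tail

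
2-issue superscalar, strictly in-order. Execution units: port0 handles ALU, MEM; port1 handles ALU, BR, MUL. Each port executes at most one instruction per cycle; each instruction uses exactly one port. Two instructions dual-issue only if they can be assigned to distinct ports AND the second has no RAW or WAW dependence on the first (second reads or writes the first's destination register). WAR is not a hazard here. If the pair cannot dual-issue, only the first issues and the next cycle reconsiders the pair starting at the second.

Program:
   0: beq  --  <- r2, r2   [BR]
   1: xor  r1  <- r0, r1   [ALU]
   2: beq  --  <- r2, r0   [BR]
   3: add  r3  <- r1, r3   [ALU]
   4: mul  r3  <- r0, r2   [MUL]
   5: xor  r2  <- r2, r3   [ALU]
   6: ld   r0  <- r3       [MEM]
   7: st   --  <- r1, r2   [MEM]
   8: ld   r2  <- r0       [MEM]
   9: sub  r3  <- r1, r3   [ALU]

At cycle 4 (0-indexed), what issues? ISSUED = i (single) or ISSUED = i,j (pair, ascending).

ISSUED = 7

0. beq.BR/xor.ALU @i0,i1  | 2-wide
1. beq.BR/add.ALU @i2,i3  | 2-wide
2. mul.MUL @i4  | RAW r3
3. xor.ALU/ld.MEM @i5,i6  | 2-wide
4. st.MEM @i7  | no-port MEM/MEM
5. ld.MEM/sub.ALU @i8,i9  | 2-wide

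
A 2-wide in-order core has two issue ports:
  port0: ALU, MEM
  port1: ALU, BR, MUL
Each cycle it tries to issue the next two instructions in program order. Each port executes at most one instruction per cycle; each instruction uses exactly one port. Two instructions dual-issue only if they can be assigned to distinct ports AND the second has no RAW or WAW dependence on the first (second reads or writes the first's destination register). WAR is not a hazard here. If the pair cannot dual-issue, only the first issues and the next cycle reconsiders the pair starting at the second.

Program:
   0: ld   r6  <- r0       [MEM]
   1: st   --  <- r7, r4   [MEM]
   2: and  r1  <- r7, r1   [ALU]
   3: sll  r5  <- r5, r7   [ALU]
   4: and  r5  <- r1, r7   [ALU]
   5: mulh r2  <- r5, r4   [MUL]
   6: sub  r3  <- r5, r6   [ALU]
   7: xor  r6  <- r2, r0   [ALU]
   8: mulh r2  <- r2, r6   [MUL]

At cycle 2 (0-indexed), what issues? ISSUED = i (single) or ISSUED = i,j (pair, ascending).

ISSUED = 3

[0] i0  ld.MEM  -- no-port MEM/MEM
[1] i1&i2  st.MEM;and.ALU  -- pair
[2] i3  sll.ALU  -- WAW r5
[3] i4  and.ALU  -- RAW r5
[4] i5&i6  mulh.MUL;sub.ALU  -- pair
[5] i7  xor.ALU  -- RAW r6
[6] i8  mulh.MUL  -- tail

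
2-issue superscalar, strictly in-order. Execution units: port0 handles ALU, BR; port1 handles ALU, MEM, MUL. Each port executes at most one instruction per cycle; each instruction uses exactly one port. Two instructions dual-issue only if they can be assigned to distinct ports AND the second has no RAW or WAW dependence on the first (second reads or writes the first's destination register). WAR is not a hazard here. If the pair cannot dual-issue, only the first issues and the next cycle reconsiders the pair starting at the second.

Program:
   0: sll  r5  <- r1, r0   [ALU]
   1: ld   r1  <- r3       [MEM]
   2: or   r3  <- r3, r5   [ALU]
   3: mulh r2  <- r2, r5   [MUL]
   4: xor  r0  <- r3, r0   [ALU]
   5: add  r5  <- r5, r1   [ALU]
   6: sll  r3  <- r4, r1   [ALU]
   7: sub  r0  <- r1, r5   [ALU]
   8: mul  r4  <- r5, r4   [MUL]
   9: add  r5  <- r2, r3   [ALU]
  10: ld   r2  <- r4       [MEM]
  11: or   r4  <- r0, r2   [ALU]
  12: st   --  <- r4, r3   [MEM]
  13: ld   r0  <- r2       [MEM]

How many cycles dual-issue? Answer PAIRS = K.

PAIRS = 5

[0] i0/i1  sll.ALU+ld.MEM  -- 2-wide
[1] i2/i3  or.ALU+mulh.MUL  -- 2-wide
[2] i4/i5  xor.ALU+add.ALU  -- 2-wide
[3] i6/i7  sll.ALU+sub.ALU  -- 2-wide
[4] i8/i9  mul.MUL+add.ALU  -- 2-wide
[5] i10  ld.MEM  -- RAW r2
[6] i11  or.ALU  -- RAW r4
[7] i12  st.MEM  -- no-port MEM/MEM
[8] i13  ld.MEM  -- tail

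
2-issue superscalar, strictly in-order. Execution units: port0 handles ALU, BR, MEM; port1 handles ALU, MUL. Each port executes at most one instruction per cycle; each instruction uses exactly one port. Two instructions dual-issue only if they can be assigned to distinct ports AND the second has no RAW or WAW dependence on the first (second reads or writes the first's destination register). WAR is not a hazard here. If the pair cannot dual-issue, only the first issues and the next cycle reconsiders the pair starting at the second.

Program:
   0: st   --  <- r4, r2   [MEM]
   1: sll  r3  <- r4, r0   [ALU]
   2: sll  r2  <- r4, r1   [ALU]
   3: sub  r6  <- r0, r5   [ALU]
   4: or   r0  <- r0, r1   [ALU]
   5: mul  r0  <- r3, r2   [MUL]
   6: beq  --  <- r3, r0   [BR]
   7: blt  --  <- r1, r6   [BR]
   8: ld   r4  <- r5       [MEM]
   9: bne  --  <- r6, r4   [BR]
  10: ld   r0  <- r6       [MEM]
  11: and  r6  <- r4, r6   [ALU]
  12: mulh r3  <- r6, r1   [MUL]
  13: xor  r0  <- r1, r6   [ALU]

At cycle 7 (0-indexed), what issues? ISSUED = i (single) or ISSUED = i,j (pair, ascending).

  cy0 -> i0/i1 (st.MEM sll.ALU) pair
  cy1 -> i2/i3 (sll.ALU sub.ALU) pair
  cy2 -> i4 (or.ALU) WAW r0
  cy3 -> i5 (mul.MUL) RAW r0
  cy4 -> i6 (beq.BR) no-port BR/BR
  cy5 -> i7 (blt.BR) no-port BR/MEM
  cy6 -> i8 (ld.MEM) no-port MEM/BR
  cy7 -> i9 (bne.BR) no-port BR/MEM
  cy8 -> i10/i11 (ld.MEM and.ALU) pair
  cy9 -> i12/i13 (mulh.MUL xor.ALU) pair

ISSUED = 9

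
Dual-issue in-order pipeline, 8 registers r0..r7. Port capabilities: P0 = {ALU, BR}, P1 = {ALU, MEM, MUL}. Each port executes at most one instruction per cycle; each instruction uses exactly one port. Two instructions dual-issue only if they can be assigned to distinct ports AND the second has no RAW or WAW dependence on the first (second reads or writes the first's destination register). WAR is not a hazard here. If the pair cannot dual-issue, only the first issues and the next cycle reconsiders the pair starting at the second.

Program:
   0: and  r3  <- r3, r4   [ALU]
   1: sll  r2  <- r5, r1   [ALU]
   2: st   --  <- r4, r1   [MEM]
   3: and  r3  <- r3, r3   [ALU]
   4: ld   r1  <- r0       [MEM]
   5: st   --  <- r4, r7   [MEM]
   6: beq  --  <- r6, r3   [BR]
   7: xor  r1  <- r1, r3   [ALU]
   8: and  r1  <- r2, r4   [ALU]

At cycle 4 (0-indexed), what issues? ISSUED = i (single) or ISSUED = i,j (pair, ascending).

ISSUED = 7

c0: i0&i1 and/sll  dual
c1: i2&i3 st/and  dual
c2: i4 ld  no-port MEM/MEM
c3: i5&i6 st/beq  dual
c4: i7 xor  WAW r1
c5: i8 and  tail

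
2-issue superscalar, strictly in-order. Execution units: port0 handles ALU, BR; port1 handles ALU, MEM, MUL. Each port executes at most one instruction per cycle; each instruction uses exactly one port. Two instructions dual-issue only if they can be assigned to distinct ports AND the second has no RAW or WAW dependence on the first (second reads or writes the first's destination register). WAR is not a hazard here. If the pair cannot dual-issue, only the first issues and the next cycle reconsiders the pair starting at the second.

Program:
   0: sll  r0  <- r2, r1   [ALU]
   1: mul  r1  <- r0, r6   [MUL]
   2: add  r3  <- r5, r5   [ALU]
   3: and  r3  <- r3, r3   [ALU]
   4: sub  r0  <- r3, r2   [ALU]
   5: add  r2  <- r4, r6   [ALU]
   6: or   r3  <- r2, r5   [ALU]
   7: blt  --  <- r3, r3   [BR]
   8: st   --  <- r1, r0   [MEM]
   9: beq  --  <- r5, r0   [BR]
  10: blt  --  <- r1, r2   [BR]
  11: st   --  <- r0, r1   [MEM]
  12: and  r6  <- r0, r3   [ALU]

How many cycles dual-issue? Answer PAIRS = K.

0. sll.ALU @i0  | RAW r0
1. mul.MUL;add.ALU @i1/i2  | pair
2. and.ALU @i3  | RAW r3
3. sub.ALU;add.ALU @i4/i5  | pair
4. or.ALU @i6  | RAW r3
5. blt.BR;st.MEM @i7/i8  | pair
6. beq.BR @i9  | no-port BR/BR
7. blt.BR;st.MEM @i10/i11  | pair
8. and.ALU @i12  | tail

PAIRS = 4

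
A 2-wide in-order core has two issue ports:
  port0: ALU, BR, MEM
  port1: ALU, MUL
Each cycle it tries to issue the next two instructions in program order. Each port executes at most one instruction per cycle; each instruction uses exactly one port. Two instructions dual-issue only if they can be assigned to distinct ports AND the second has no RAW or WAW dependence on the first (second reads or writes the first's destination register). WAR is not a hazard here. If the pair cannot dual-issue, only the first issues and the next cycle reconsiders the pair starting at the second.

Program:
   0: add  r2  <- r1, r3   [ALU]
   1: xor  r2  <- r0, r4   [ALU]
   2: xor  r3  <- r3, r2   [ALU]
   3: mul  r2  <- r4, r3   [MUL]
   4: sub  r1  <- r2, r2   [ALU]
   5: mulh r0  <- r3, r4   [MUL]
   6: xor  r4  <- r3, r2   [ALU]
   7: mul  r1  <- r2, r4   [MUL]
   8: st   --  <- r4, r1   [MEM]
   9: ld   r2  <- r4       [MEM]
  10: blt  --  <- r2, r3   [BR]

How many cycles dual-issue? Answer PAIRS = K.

PAIRS = 1

  cy0 -> i0 (add) WAW r2
  cy1 -> i1 (xor) RAW r2
  cy2 -> i2 (xor) RAW r3
  cy3 -> i3 (mul) RAW r2
  cy4 -> i4&i5 (sub+mulh) 2-wide
  cy5 -> i6 (xor) RAW r4
  cy6 -> i7 (mul) RAW r1
  cy7 -> i8 (st) no-port MEM/MEM
  cy8 -> i9 (ld) no-port MEM/BR
  cy9 -> i10 (blt) tail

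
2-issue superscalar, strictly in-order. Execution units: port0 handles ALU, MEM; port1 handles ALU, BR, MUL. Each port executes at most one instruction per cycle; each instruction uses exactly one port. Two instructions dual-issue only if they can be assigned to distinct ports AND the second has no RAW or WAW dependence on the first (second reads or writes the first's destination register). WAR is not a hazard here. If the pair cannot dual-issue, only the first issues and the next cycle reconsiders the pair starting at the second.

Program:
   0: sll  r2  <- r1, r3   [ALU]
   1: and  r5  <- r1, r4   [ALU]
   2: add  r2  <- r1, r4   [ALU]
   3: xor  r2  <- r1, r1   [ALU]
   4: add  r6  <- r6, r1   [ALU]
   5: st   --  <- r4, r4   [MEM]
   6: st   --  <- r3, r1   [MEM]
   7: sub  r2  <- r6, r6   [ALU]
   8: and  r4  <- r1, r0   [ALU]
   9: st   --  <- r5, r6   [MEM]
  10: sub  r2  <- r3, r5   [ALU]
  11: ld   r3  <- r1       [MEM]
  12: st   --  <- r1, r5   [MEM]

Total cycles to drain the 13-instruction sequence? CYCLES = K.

c0: i0/i1 sll.ALU+and.ALU  dual
c1: i2 add.ALU  WAW r2
c2: i3/i4 xor.ALU+add.ALU  dual
c3: i5 st.MEM  no-port MEM/MEM
c4: i6/i7 st.MEM+sub.ALU  dual
c5: i8/i9 and.ALU+st.MEM  dual
c6: i10/i11 sub.ALU+ld.MEM  dual
c7: i12 st.MEM  tail

CYCLES = 8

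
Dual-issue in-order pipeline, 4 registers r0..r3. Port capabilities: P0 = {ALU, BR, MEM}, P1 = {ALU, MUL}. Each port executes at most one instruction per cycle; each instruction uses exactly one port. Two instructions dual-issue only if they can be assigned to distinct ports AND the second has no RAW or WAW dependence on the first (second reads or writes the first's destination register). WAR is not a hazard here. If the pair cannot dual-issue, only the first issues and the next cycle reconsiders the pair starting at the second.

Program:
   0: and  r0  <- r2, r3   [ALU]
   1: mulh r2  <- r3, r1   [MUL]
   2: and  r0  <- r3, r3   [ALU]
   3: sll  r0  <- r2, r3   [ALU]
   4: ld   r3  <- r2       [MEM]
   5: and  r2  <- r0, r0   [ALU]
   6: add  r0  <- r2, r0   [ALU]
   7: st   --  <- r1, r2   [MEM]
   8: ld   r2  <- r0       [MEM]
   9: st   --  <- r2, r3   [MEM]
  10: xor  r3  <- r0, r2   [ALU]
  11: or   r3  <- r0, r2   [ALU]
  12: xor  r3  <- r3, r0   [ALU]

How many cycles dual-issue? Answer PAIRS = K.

PAIRS = 4

t=0 i0+i1:and.ALU mulh.MUL ; 2-wide
t=1 i2:and.ALU ; WAW r0
t=2 i3+i4:sll.ALU ld.MEM ; 2-wide
t=3 i5:and.ALU ; RAW r2
t=4 i6+i7:add.ALU st.MEM ; 2-wide
t=5 i8:ld.MEM ; no-port MEM/MEM
t=6 i9+i10:st.MEM xor.ALU ; 2-wide
t=7 i11:or.ALU ; RAW+WAW r3
t=8 i12:xor.ALU ; tail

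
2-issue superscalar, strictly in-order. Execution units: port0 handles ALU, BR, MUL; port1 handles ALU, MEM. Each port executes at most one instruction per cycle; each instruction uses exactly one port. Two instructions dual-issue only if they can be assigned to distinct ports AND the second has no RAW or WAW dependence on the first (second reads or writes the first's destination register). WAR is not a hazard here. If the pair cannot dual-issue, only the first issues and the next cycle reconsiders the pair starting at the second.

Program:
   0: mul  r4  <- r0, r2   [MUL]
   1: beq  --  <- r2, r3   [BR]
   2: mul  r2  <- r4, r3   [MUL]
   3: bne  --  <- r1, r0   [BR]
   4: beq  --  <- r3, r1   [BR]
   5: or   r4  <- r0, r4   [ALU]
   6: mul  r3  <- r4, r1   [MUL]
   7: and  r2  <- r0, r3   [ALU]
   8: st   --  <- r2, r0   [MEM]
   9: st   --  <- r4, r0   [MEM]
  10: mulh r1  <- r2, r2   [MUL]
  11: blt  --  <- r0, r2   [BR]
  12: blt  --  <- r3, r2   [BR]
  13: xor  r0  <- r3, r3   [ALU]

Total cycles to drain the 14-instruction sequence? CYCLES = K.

#0 head=0: mul i0 no-port MUL/BR
#1 head=1: beq i1 no-port BR/MUL
#2 head=2: mul i2 no-port MUL/BR
#3 head=3: bne i3 no-port BR/BR
#4 head=4: beq;or i4/i5 2-wide
#5 head=6: mul i6 RAW r3
#6 head=7: and i7 RAW r2
#7 head=8: st i8 no-port MEM/MEM
#8 head=9: st;mulh i9/i10 2-wide
#9 head=11: blt i11 no-port BR/BR
#10 head=12: blt;xor i12/i13 2-wide

CYCLES = 11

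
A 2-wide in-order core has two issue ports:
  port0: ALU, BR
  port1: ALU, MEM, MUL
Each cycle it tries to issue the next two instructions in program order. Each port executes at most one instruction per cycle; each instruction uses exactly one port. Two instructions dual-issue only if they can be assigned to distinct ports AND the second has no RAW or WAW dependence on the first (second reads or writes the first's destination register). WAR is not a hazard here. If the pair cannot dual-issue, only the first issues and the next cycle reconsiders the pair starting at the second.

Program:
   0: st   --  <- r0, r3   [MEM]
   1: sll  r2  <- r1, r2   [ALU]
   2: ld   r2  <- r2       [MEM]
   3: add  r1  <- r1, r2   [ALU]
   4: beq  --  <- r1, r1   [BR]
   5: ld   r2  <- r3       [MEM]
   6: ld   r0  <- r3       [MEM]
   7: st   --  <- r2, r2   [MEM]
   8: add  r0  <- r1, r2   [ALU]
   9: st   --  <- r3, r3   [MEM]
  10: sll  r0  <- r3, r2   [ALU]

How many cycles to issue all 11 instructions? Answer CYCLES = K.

CYCLES = 7

c0: i0,i1 st.MEM;sll.ALU  dual
c1: i2 ld.MEM  RAW r2
c2: i3 add.ALU  RAW r1
c3: i4,i5 beq.BR;ld.MEM  dual
c4: i6 ld.MEM  no-port MEM/MEM
c5: i7,i8 st.MEM;add.ALU  dual
c6: i9,i10 st.MEM;sll.ALU  dual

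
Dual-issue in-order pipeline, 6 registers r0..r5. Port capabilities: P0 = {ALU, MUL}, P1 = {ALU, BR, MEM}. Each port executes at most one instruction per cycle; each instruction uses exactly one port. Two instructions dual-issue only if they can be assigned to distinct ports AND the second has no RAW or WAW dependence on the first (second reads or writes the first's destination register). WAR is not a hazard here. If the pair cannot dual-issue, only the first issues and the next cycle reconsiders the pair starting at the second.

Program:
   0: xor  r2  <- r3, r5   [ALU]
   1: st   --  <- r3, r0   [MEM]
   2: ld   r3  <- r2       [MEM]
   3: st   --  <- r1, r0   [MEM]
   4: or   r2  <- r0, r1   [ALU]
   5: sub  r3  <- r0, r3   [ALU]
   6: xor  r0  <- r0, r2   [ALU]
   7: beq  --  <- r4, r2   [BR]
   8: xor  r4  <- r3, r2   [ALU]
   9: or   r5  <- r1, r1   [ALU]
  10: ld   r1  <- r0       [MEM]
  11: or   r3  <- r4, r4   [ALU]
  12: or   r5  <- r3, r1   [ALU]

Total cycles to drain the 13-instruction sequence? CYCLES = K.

CYCLES = 8

c0: i0/i1 xor;st  dual
c1: i2 ld  no-port MEM/MEM
c2: i3/i4 st;or  dual
c3: i5/i6 sub;xor  dual
c4: i7/i8 beq;xor  dual
c5: i9/i10 or;ld  dual
c6: i11 or  RAW r3
c7: i12 or  tail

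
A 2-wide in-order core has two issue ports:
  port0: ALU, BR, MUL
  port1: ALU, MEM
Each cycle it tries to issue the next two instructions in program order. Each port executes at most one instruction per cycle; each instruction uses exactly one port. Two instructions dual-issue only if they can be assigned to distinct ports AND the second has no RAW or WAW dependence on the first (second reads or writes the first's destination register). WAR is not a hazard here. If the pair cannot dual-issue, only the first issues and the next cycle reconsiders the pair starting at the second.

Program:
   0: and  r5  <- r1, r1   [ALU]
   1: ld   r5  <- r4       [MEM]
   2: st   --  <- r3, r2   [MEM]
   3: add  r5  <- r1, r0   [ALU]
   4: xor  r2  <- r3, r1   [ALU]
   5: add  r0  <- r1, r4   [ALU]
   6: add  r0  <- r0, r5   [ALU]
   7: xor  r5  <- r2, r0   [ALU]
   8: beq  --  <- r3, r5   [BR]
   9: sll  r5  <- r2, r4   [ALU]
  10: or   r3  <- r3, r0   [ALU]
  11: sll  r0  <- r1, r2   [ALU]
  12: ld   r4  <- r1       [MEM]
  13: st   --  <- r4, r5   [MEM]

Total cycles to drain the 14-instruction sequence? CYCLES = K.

[0] i0  and.ALU  -- WAW r5
[1] i1  ld.MEM  -- no-port MEM/MEM
[2] i2&i3  st.MEM/add.ALU  -- 2-wide
[3] i4&i5  xor.ALU/add.ALU  -- 2-wide
[4] i6  add.ALU  -- RAW r0
[5] i7  xor.ALU  -- RAW r5
[6] i8&i9  beq.BR/sll.ALU  -- 2-wide
[7] i10&i11  or.ALU/sll.ALU  -- 2-wide
[8] i12  ld.MEM  -- no-port MEM/MEM
[9] i13  st.MEM  -- tail

CYCLES = 10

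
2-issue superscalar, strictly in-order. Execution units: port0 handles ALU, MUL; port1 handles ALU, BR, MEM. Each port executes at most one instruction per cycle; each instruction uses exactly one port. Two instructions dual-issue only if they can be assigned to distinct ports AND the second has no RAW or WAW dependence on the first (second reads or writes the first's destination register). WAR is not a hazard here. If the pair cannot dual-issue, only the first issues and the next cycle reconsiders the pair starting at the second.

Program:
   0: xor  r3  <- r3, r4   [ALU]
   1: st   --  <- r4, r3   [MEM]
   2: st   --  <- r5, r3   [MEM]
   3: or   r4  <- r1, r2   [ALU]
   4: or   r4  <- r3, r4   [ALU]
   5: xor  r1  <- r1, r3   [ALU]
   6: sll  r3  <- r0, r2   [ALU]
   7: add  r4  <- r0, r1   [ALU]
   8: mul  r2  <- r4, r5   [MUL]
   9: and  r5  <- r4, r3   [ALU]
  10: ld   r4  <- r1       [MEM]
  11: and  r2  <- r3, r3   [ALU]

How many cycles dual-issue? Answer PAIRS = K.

0. xor.ALU @i0  | RAW r3
1. st.MEM @i1  | no-port MEM/MEM
2. st.MEM/or.ALU @i2&i3  | pair
3. or.ALU/xor.ALU @i4&i5  | pair
4. sll.ALU/add.ALU @i6&i7  | pair
5. mul.MUL/and.ALU @i8&i9  | pair
6. ld.MEM/and.ALU @i10&i11  | pair

PAIRS = 5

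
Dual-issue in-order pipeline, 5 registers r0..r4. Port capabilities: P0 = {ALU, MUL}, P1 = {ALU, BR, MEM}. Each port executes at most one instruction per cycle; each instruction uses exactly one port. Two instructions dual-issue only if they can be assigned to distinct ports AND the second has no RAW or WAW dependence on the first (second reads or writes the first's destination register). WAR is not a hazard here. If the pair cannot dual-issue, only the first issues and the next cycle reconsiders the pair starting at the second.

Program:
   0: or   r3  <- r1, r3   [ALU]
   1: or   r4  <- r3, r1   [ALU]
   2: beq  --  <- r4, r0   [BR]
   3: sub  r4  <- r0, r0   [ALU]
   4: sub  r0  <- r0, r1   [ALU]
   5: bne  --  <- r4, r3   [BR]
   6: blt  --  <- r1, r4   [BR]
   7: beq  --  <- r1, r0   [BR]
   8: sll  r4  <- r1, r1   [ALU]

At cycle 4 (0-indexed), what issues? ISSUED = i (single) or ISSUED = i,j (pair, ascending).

  cy0 -> i0 (or) RAW r3
  cy1 -> i1 (or) RAW r4
  cy2 -> i2,i3 (beq/sub) pair
  cy3 -> i4,i5 (sub/bne) pair
  cy4 -> i6 (blt) no-port BR/BR
  cy5 -> i7,i8 (beq/sll) pair

ISSUED = 6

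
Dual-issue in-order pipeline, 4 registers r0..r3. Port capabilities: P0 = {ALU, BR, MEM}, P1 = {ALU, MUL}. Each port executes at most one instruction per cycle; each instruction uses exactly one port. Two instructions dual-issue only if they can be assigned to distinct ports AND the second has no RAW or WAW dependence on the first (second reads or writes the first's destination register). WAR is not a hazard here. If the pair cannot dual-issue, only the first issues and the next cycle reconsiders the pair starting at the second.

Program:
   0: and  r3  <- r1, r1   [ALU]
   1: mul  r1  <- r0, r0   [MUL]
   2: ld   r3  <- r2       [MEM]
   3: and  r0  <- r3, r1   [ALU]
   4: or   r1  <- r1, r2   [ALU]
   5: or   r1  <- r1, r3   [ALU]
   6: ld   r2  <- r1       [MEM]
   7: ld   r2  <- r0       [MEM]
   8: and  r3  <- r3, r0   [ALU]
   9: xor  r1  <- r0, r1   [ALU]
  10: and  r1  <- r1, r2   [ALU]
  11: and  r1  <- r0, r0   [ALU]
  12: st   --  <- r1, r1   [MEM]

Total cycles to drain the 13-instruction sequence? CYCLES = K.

#0 head=0: and.ALU mul.MUL i0+i1 2-wide
#1 head=2: ld.MEM i2 RAW r3
#2 head=3: and.ALU or.ALU i3+i4 2-wide
#3 head=5: or.ALU i5 RAW r1
#4 head=6: ld.MEM i6 no-port MEM/MEM
#5 head=7: ld.MEM and.ALU i7+i8 2-wide
#6 head=9: xor.ALU i9 RAW+WAW r1
#7 head=10: and.ALU i10 WAW r1
#8 head=11: and.ALU i11 RAW r1
#9 head=12: st.MEM i12 tail

CYCLES = 10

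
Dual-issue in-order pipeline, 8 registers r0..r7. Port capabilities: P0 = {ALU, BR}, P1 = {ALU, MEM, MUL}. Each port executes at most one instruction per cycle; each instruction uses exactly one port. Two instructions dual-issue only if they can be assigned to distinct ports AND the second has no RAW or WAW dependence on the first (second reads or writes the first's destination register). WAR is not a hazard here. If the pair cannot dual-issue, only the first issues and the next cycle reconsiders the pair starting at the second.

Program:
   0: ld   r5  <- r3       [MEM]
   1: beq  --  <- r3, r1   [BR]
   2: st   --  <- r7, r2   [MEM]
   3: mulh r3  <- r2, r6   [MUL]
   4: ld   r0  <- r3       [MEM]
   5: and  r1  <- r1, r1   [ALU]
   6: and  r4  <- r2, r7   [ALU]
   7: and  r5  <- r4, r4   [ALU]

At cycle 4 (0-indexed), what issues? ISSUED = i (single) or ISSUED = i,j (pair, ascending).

#0 head=0: ld+beq i0,i1 2-wide
#1 head=2: st i2 no-port MEM/MUL
#2 head=3: mulh i3 no-port MUL/MEM
#3 head=4: ld+and i4,i5 2-wide
#4 head=6: and i6 RAW r4
#5 head=7: and i7 tail

ISSUED = 6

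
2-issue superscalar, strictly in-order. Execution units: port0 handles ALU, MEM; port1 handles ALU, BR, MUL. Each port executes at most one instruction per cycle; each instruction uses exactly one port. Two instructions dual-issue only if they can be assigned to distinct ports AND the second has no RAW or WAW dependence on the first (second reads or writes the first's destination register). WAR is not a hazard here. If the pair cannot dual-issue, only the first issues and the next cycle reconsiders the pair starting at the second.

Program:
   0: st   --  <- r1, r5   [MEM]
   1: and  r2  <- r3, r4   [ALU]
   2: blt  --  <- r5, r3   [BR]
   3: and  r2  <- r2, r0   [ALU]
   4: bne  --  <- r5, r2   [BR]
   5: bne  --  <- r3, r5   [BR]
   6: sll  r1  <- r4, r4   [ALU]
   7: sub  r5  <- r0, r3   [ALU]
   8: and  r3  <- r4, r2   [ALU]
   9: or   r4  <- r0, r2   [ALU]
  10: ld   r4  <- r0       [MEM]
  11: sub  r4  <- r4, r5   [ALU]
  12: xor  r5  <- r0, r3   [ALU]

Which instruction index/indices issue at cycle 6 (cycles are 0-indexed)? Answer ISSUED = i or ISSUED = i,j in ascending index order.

#0 head=0: st+and i0/i1 2-wide
#1 head=2: blt+and i2/i3 2-wide
#2 head=4: bne i4 no-port BR/BR
#3 head=5: bne+sll i5/i6 2-wide
#4 head=7: sub+and i7/i8 2-wide
#5 head=9: or i9 WAW r4
#6 head=10: ld i10 RAW+WAW r4
#7 head=11: sub+xor i11/i12 2-wide

ISSUED = 10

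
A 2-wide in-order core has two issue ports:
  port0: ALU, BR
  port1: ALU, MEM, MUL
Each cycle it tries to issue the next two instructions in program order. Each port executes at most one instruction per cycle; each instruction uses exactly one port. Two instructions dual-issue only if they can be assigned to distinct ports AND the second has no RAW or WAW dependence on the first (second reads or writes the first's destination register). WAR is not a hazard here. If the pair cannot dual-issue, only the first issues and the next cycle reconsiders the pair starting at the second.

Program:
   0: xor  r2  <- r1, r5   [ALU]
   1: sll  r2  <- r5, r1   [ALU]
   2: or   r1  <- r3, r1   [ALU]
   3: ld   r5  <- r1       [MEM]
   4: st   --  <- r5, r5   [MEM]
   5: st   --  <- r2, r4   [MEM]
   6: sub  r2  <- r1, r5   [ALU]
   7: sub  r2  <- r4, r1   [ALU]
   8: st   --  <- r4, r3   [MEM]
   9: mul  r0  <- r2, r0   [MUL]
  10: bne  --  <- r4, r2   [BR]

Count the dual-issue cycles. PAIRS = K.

PAIRS = 4

#0 head=0: xor.ALU i0 WAW r2
#1 head=1: sll.ALU;or.ALU i1,i2 dual
#2 head=3: ld.MEM i3 no-port MEM/MEM
#3 head=4: st.MEM i4 no-port MEM/MEM
#4 head=5: st.MEM;sub.ALU i5,i6 dual
#5 head=7: sub.ALU;st.MEM i7,i8 dual
#6 head=9: mul.MUL;bne.BR i9,i10 dual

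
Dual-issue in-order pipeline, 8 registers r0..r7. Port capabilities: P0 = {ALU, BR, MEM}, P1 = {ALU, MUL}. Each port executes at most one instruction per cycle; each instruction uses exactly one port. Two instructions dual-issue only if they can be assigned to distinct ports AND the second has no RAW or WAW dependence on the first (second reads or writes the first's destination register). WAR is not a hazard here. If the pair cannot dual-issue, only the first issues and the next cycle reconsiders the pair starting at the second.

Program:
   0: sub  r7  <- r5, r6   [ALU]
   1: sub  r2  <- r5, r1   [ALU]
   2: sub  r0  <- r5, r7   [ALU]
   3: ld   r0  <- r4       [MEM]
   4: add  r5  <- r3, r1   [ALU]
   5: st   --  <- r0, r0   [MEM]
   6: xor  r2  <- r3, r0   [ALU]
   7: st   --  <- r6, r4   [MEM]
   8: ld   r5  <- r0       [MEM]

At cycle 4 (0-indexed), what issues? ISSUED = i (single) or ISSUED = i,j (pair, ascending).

c0: i0,i1 sub;sub  2-wide
c1: i2 sub  WAW r0
c2: i3,i4 ld;add  2-wide
c3: i5,i6 st;xor  2-wide
c4: i7 st  no-port MEM/MEM
c5: i8 ld  tail

ISSUED = 7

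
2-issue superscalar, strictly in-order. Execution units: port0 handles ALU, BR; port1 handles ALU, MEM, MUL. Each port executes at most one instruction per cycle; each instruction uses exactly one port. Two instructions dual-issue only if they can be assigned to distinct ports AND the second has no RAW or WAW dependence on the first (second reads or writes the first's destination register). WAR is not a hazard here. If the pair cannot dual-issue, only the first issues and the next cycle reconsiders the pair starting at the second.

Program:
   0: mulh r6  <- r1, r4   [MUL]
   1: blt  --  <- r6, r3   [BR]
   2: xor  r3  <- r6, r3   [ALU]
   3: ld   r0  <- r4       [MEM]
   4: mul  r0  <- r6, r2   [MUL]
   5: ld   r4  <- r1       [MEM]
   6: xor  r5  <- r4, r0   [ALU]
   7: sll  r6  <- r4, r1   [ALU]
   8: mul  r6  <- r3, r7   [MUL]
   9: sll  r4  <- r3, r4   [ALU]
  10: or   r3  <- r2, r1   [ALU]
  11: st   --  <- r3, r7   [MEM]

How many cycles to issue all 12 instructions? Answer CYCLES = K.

CYCLES = 9

t=0 i0:mulh.MUL ; RAW r6
t=1 i1&i2:blt.BR/xor.ALU ; dual
t=2 i3:ld.MEM ; no-port MEM/MUL
t=3 i4:mul.MUL ; no-port MUL/MEM
t=4 i5:ld.MEM ; RAW r4
t=5 i6&i7:xor.ALU/sll.ALU ; dual
t=6 i8&i9:mul.MUL/sll.ALU ; dual
t=7 i10:or.ALU ; RAW r3
t=8 i11:st.MEM ; tail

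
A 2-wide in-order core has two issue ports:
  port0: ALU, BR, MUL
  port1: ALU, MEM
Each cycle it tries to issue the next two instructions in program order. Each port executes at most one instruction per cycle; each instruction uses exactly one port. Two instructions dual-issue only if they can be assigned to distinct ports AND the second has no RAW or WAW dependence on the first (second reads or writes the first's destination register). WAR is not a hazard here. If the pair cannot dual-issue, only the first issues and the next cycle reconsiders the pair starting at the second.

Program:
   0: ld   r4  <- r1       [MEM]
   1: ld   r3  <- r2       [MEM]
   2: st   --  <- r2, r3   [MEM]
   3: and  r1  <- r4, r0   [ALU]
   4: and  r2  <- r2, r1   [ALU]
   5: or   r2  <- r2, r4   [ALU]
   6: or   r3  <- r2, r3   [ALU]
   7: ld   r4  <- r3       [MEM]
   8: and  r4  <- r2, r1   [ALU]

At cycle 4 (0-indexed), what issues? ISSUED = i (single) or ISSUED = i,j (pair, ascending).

ISSUED = 5

t=0 i0:ld ; no-port MEM/MEM
t=1 i1:ld ; no-port MEM/MEM
t=2 i2,i3:st/and ; 2-wide
t=3 i4:and ; RAW+WAW r2
t=4 i5:or ; RAW r2
t=5 i6:or ; RAW r3
t=6 i7:ld ; WAW r4
t=7 i8:and ; tail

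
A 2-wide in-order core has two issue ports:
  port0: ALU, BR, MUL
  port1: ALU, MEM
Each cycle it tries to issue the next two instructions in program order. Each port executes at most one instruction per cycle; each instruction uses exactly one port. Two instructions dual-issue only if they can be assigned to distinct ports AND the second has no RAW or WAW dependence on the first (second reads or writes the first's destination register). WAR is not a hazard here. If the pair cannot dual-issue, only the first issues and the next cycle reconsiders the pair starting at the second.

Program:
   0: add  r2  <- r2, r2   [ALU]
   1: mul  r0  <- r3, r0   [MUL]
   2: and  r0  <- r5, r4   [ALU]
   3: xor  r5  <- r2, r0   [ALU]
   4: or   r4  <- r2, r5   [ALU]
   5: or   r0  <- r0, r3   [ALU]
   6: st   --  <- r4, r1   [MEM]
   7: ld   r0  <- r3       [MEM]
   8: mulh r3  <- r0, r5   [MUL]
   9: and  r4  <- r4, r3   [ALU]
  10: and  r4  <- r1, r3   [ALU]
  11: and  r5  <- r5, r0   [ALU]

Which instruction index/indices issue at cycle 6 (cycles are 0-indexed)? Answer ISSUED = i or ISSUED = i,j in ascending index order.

ISSUED = 8

c0: i0&i1 add+mul  2-wide
c1: i2 and  RAW r0
c2: i3 xor  RAW r5
c3: i4&i5 or+or  2-wide
c4: i6 st  no-port MEM/MEM
c5: i7 ld  RAW r0
c6: i8 mulh  RAW r3
c7: i9 and  WAW r4
c8: i10&i11 and+and  2-wide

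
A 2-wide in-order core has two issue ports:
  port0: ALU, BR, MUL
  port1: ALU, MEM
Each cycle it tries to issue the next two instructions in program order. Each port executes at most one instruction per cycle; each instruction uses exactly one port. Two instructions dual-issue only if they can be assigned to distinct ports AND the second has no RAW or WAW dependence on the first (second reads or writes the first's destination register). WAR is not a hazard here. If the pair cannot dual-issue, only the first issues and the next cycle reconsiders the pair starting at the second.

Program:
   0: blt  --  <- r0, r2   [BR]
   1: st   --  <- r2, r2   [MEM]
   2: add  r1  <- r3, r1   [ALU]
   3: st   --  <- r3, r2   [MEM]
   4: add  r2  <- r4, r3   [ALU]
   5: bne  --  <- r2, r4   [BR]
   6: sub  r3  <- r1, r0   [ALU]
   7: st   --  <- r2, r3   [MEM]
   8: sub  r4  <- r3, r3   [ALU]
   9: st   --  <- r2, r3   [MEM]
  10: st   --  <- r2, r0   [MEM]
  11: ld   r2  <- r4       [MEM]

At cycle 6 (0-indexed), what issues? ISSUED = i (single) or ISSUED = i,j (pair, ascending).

ISSUED = 10

c0: i0+i1 blt;st  pair
c1: i2+i3 add;st  pair
c2: i4 add  RAW r2
c3: i5+i6 bne;sub  pair
c4: i7+i8 st;sub  pair
c5: i9 st  no-port MEM/MEM
c6: i10 st  no-port MEM/MEM
c7: i11 ld  tail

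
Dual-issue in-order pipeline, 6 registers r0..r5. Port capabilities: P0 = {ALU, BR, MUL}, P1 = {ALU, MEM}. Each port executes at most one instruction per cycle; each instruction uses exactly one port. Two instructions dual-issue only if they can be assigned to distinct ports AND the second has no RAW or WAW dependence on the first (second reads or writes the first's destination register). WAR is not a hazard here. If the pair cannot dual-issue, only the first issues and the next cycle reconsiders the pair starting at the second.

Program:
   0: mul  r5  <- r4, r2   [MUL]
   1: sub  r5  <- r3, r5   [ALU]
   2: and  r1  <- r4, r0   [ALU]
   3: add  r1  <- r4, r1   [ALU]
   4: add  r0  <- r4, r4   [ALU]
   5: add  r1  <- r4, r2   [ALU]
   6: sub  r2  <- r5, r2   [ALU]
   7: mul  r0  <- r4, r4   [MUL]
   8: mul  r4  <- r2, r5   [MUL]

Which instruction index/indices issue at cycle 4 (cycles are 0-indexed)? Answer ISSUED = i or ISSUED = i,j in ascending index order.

ISSUED = 7

c0: i0 mul.MUL  RAW+WAW r5
c1: i1+i2 sub.ALU and.ALU  dual
c2: i3+i4 add.ALU add.ALU  dual
c3: i5+i6 add.ALU sub.ALU  dual
c4: i7 mul.MUL  no-port MUL/MUL
c5: i8 mul.MUL  tail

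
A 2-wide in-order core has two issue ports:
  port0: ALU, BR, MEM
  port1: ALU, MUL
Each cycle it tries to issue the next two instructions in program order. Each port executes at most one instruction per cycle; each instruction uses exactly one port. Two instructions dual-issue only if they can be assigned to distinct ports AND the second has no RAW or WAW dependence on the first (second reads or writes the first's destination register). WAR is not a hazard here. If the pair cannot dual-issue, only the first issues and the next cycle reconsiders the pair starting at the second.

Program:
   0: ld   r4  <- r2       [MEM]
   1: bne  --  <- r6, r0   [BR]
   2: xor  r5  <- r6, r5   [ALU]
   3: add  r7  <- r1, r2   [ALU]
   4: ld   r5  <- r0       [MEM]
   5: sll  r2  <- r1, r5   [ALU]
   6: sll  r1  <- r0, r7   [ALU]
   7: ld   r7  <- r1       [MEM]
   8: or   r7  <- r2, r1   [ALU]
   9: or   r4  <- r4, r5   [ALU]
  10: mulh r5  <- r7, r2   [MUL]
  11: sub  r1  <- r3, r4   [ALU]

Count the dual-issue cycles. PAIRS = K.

PAIRS = 5

c0: i0 ld.MEM  no-port MEM/BR
c1: i1+i2 bne.BR xor.ALU  2-wide
c2: i3+i4 add.ALU ld.MEM  2-wide
c3: i5+i6 sll.ALU sll.ALU  2-wide
c4: i7 ld.MEM  WAW r7
c5: i8+i9 or.ALU or.ALU  2-wide
c6: i10+i11 mulh.MUL sub.ALU  2-wide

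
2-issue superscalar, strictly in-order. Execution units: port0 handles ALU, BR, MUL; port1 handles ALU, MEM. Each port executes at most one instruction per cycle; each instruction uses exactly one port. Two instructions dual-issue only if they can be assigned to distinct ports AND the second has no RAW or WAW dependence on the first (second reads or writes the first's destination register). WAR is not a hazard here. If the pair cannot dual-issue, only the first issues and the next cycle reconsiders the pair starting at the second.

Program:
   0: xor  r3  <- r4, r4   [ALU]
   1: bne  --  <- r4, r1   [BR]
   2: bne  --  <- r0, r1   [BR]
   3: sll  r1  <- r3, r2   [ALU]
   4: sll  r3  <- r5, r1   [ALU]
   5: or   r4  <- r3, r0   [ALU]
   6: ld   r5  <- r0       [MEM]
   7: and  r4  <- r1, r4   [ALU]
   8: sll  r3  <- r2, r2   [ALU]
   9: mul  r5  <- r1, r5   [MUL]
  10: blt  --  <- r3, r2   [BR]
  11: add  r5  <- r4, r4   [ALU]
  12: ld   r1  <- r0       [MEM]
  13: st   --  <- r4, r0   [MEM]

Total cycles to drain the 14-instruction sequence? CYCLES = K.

CYCLES = 9

[0] i0+i1  xor.ALU bne.BR  -- pair
[1] i2+i3  bne.BR sll.ALU  -- pair
[2] i4  sll.ALU  -- RAW r3
[3] i5+i6  or.ALU ld.MEM  -- pair
[4] i7+i8  and.ALU sll.ALU  -- pair
[5] i9  mul.MUL  -- no-port MUL/BR
[6] i10+i11  blt.BR add.ALU  -- pair
[7] i12  ld.MEM  -- no-port MEM/MEM
[8] i13  st.MEM  -- tail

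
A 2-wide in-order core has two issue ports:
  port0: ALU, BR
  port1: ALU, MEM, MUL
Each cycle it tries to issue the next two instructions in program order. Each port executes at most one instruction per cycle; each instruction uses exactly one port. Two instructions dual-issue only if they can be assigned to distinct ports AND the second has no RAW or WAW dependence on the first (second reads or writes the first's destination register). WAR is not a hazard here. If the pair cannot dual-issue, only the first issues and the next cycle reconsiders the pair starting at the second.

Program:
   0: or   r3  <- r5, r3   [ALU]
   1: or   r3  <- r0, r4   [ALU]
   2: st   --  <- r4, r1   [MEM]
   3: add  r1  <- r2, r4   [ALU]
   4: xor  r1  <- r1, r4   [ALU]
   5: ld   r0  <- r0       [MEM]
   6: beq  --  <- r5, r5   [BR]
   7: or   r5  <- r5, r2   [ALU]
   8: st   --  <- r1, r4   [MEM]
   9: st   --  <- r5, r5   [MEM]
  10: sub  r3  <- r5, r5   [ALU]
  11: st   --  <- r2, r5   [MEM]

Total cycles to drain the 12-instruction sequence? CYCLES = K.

CYCLES = 8

0. or @i0  | WAW r3
1. or;st @i1,i2  | 2-wide
2. add @i3  | RAW+WAW r1
3. xor;ld @i4,i5  | 2-wide
4. beq;or @i6,i7  | 2-wide
5. st @i8  | no-port MEM/MEM
6. st;sub @i9,i10  | 2-wide
7. st @i11  | tail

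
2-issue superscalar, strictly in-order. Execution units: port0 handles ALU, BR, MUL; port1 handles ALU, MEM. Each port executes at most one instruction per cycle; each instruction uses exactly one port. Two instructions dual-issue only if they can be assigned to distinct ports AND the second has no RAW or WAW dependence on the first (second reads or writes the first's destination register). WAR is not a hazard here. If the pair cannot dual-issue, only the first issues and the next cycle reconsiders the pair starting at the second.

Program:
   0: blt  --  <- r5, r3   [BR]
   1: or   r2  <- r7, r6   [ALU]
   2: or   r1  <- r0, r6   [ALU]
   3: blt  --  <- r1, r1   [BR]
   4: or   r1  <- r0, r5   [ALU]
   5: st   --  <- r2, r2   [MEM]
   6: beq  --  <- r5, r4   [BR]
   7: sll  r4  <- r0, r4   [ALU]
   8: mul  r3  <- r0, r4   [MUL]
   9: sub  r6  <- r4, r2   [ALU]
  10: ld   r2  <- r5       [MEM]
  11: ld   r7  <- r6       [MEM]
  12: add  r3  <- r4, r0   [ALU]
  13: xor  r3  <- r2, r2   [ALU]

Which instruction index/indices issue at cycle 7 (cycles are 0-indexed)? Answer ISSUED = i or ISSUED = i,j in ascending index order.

ISSUED = 11,12

c0: i0+i1 blt.BR+or.ALU  dual
c1: i2 or.ALU  RAW r1
c2: i3+i4 blt.BR+or.ALU  dual
c3: i5+i6 st.MEM+beq.BR  dual
c4: i7 sll.ALU  RAW r4
c5: i8+i9 mul.MUL+sub.ALU  dual
c6: i10 ld.MEM  no-port MEM/MEM
c7: i11+i12 ld.MEM+add.ALU  dual
c8: i13 xor.ALU  tail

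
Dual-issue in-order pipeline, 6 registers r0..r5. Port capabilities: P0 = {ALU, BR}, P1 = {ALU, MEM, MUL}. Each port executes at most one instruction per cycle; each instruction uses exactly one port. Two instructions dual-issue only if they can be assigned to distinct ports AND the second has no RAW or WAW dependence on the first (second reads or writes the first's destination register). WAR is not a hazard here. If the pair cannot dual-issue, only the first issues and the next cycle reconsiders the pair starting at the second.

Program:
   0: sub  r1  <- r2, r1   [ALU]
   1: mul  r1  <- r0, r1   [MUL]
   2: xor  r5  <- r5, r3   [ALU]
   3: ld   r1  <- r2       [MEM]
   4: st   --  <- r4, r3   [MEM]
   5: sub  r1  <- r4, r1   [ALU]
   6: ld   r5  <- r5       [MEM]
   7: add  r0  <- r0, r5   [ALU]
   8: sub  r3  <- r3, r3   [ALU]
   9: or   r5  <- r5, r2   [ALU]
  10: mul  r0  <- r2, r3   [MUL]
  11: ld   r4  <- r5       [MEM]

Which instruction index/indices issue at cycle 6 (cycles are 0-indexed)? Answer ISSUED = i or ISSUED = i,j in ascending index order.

[0] i0  sub.ALU  -- RAW+WAW r1
[1] i1+i2  mul.MUL/xor.ALU  -- pair
[2] i3  ld.MEM  -- no-port MEM/MEM
[3] i4+i5  st.MEM/sub.ALU  -- pair
[4] i6  ld.MEM  -- RAW r5
[5] i7+i8  add.ALU/sub.ALU  -- pair
[6] i9+i10  or.ALU/mul.MUL  -- pair
[7] i11  ld.MEM  -- tail

ISSUED = 9,10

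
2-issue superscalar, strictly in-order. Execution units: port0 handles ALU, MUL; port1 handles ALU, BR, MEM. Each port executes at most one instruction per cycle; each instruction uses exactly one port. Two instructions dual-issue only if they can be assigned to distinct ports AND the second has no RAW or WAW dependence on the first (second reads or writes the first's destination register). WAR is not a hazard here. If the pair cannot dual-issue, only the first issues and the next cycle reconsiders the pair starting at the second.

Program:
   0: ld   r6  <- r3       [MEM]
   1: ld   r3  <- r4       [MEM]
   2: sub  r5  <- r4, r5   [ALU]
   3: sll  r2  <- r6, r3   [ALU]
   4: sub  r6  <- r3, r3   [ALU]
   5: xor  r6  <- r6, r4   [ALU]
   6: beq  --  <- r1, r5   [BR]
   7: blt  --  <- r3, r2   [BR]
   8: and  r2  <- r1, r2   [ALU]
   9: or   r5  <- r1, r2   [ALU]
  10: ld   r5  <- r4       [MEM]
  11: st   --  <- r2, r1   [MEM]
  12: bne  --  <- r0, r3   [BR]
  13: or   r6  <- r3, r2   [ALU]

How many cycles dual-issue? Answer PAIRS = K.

t=0 i0:ld ; no-port MEM/MEM
t=1 i1+i2:ld+sub ; dual
t=2 i3+i4:sll+sub ; dual
t=3 i5+i6:xor+beq ; dual
t=4 i7+i8:blt+and ; dual
t=5 i9:or ; WAW r5
t=6 i10:ld ; no-port MEM/MEM
t=7 i11:st ; no-port MEM/BR
t=8 i12+i13:bne+or ; dual

PAIRS = 5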